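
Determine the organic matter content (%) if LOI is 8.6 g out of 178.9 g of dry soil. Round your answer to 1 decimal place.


Step 1: OM% = 100 * LOI / sample mass
Step 2: OM = 100 * 8.6 / 178.9
Step 3: OM = 4.8%

4.8


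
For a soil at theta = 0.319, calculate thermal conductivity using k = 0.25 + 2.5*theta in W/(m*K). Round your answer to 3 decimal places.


Step 1: k = 0.25 + 2.5 * theta
Step 2: k = 0.25 + 2.5 * 0.319
Step 3: k = 0.25 + 0.798
Step 4: k = 1.048 W/(m*K)

1.048


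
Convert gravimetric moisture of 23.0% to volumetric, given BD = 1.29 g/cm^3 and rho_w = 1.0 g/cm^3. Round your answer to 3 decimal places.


Step 1: theta = (w / 100) * BD / rho_w
Step 2: theta = (23.0 / 100) * 1.29 / 1.0
Step 3: theta = 0.23 * 1.29
Step 4: theta = 0.297

0.297


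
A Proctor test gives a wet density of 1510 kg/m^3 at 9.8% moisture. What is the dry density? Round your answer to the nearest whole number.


Step 1: Dry density = wet density / (1 + w/100)
Step 2: Dry density = 1510 / (1 + 9.8/100)
Step 3: Dry density = 1510 / 1.098
Step 4: Dry density = 1375 kg/m^3

1375


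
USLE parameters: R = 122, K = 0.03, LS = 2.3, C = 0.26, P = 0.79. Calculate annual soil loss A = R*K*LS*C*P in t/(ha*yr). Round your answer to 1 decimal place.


Step 1: A = R * K * LS * C * P
Step 2: R * K = 122 * 0.03 = 3.66
Step 3: (R*K) * LS = 3.66 * 2.3 = 8.418
Step 4: * C * P = 8.418 * 0.26 * 0.79 = 1.7
Step 5: A = 1.7 t/(ha*yr)

1.7


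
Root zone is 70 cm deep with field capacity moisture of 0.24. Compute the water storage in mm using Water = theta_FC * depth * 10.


Step 1: Water (mm) = theta_FC * depth (cm) * 10
Step 2: Water = 0.24 * 70 * 10
Step 3: Water = 168.0 mm

168.0


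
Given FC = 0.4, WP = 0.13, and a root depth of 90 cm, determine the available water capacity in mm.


Step 1: Available water = (FC - WP) * depth * 10
Step 2: AW = (0.4 - 0.13) * 90 * 10
Step 3: AW = 0.27 * 90 * 10
Step 4: AW = 243.0 mm

243.0


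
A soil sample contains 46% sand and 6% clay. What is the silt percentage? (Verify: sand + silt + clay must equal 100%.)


Step 1: sand + silt + clay = 100%
Step 2: silt = 100 - sand - clay
Step 3: silt = 100 - 46 - 6
Step 4: silt = 48%

48


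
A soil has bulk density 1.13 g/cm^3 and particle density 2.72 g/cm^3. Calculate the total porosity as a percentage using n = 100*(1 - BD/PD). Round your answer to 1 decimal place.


Step 1: Formula: n = 100 * (1 - BD / PD)
Step 2: n = 100 * (1 - 1.13 / 2.72)
Step 3: n = 100 * (1 - 0.41544)
Step 4: n = 58.5%

58.5


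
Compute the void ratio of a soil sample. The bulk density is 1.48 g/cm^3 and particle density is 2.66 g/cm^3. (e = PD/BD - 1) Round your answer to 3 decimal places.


Step 1: e = PD / BD - 1
Step 2: e = 2.66 / 1.48 - 1
Step 3: e = 1.7973 - 1
Step 4: e = 0.797

0.797


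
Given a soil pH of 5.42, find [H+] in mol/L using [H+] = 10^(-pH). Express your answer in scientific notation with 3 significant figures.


Step 1: [H+] = 10^(-pH)
Step 2: [H+] = 10^(-5.42)
Step 3: [H+] = 3.80e-06 mol/L

3.80e-06


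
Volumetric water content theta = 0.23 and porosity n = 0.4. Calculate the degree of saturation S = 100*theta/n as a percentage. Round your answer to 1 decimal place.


Step 1: S = 100 * theta_v / n
Step 2: S = 100 * 0.23 / 0.4
Step 3: S = 57.5%

57.5


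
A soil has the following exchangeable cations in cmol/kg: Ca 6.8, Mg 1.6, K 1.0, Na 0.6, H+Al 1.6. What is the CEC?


Step 1: CEC = Ca + Mg + K + Na + (H+Al)
Step 2: CEC = 6.8 + 1.6 + 1.0 + 0.6 + 1.6
Step 3: CEC = 11.6 cmol/kg

11.6


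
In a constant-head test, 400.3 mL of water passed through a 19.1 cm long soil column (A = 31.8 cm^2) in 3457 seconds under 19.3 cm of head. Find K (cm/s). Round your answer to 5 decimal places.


Step 1: K = Q * L / (A * t * h)
Step 2: Numerator = 400.3 * 19.1 = 7645.73
Step 3: Denominator = 31.8 * 3457 * 19.3 = 2121699.18
Step 4: K = 7645.73 / 2121699.18 = 0.0036 cm/s

0.0036


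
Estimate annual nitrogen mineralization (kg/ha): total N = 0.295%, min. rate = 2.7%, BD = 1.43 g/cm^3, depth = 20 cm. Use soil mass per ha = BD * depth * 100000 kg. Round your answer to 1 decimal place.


Step 1: Soil mass per ha = BD * depth * 100000 = 1.43 * 20 * 100000 = 2860000 kg
Step 2: Total N pool = soil mass * N%/100 = 2860000 * 0.295/100 = 8437.0 kg/ha
Step 3: N mineralized = N pool * rate%/100 = 8437.0 * 2.7/100 = 227.8 kg/ha/yr

227.8


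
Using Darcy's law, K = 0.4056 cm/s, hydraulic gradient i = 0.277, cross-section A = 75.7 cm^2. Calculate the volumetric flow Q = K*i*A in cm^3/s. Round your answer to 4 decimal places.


Step 1: Apply Darcy's law: Q = K * i * A
Step 2: Q = 0.4056 * 0.277 * 75.7
Step 3: Q = 8.505 cm^3/s

8.505


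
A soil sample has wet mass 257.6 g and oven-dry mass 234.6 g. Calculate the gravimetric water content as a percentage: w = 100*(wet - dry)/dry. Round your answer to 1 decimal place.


Step 1: Water mass = wet - dry = 257.6 - 234.6 = 23.0 g
Step 2: w = 100 * water mass / dry mass
Step 3: w = 100 * 23.0 / 234.6 = 9.8%

9.8


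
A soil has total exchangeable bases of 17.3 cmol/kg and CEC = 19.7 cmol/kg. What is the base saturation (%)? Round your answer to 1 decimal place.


Step 1: BS = 100 * (sum of bases) / CEC
Step 2: BS = 100 * 17.3 / 19.7
Step 3: BS = 87.8%

87.8


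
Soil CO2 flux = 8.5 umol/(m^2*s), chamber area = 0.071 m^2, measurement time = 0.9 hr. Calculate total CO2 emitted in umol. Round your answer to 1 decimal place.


Step 1: Convert time to seconds: 0.9 hr * 3600 = 3240.0 s
Step 2: Total = flux * area * time_s
Step 3: Total = 8.5 * 0.071 * 3240.0
Step 4: Total = 1955.3 umol

1955.3


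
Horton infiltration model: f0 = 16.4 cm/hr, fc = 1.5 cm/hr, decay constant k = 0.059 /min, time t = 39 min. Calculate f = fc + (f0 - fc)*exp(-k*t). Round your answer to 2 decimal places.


Step 1: f = fc + (f0 - fc) * exp(-k * t)
Step 2: exp(-0.059 * 39) = 0.100159
Step 3: f = 1.5 + (16.4 - 1.5) * 0.100159
Step 4: f = 1.5 + 14.9 * 0.100159
Step 5: f = 2.99 cm/hr

2.99


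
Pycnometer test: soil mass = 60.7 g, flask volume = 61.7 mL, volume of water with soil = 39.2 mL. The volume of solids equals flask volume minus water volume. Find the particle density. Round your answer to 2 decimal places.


Step 1: Volume of solids = flask volume - water volume with soil
Step 2: V_solids = 61.7 - 39.2 = 22.5 mL
Step 3: Particle density = mass / V_solids = 60.7 / 22.5 = 2.7 g/cm^3

2.7


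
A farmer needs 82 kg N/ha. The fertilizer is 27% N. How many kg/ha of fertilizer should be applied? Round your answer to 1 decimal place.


Step 1: Fertilizer rate = target N / (N content / 100)
Step 2: Rate = 82 / (27 / 100)
Step 3: Rate = 82 / 0.27
Step 4: Rate = 303.7 kg/ha

303.7


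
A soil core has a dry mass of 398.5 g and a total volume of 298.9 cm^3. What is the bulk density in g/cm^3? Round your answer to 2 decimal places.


Step 1: Identify the formula: BD = dry mass / volume
Step 2: Substitute values: BD = 398.5 / 298.9
Step 3: BD = 1.33 g/cm^3

1.33


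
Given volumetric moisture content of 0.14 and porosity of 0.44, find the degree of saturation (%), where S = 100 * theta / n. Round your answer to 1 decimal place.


Step 1: S = 100 * theta_v / n
Step 2: S = 100 * 0.14 / 0.44
Step 3: S = 31.8%

31.8


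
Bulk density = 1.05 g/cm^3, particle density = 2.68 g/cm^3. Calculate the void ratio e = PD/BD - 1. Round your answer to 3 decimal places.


Step 1: e = PD / BD - 1
Step 2: e = 2.68 / 1.05 - 1
Step 3: e = 2.55238 - 1
Step 4: e = 1.552

1.552


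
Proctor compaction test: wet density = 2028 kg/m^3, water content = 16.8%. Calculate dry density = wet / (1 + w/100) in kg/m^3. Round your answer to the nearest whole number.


Step 1: Dry density = wet density / (1 + w/100)
Step 2: Dry density = 2028 / (1 + 16.8/100)
Step 3: Dry density = 2028 / 1.168
Step 4: Dry density = 1736 kg/m^3

1736


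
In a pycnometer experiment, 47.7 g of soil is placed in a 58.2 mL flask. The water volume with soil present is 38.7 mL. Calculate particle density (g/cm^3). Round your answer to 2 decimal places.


Step 1: Volume of solids = flask volume - water volume with soil
Step 2: V_solids = 58.2 - 38.7 = 19.5 mL
Step 3: Particle density = mass / V_solids = 47.7 / 19.5 = 2.45 g/cm^3

2.45


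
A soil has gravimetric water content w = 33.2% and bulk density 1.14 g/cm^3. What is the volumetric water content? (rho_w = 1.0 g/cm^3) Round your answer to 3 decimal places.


Step 1: theta = (w / 100) * BD / rho_w
Step 2: theta = (33.2 / 100) * 1.14 / 1.0
Step 3: theta = 0.332 * 1.14
Step 4: theta = 0.378

0.378


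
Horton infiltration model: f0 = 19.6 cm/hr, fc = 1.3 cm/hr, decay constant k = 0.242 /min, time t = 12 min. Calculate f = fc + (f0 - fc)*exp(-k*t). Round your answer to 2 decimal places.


Step 1: f = fc + (f0 - fc) * exp(-k * t)
Step 2: exp(-0.242 * 12) = 0.054804
Step 3: f = 1.3 + (19.6 - 1.3) * 0.054804
Step 4: f = 1.3 + 18.3 * 0.054804
Step 5: f = 2.3 cm/hr

2.3


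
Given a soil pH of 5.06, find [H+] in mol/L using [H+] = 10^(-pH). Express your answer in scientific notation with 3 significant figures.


Step 1: [H+] = 10^(-pH)
Step 2: [H+] = 10^(-5.06)
Step 3: [H+] = 8.71e-06 mol/L

8.71e-06


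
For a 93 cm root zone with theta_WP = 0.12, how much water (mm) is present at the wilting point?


Step 1: Water (mm) = theta_WP * depth * 10
Step 2: Water = 0.12 * 93 * 10
Step 3: Water = 111.6 mm

111.6


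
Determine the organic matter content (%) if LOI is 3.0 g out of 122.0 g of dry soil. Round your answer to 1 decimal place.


Step 1: OM% = 100 * LOI / sample mass
Step 2: OM = 100 * 3.0 / 122.0
Step 3: OM = 2.5%

2.5


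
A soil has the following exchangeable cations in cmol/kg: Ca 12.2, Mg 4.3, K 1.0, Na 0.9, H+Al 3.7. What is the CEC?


Step 1: CEC = Ca + Mg + K + Na + (H+Al)
Step 2: CEC = 12.2 + 4.3 + 1.0 + 0.9 + 3.7
Step 3: CEC = 22.1 cmol/kg

22.1


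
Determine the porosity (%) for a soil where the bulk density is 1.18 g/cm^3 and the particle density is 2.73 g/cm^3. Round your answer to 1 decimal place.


Step 1: Formula: n = 100 * (1 - BD / PD)
Step 2: n = 100 * (1 - 1.18 / 2.73)
Step 3: n = 100 * (1 - 0.43223)
Step 4: n = 56.8%

56.8


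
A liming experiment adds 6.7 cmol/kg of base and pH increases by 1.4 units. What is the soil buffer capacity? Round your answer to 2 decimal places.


Step 1: BC = change in base / change in pH
Step 2: BC = 6.7 / 1.4
Step 3: BC = 4.79 cmol/(kg*pH unit)

4.79


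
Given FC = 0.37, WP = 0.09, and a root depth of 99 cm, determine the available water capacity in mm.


Step 1: Available water = (FC - WP) * depth * 10
Step 2: AW = (0.37 - 0.09) * 99 * 10
Step 3: AW = 0.28 * 99 * 10
Step 4: AW = 277.2 mm

277.2


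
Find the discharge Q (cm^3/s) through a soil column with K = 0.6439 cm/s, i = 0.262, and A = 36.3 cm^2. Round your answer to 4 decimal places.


Step 1: Apply Darcy's law: Q = K * i * A
Step 2: Q = 0.6439 * 0.262 * 36.3
Step 3: Q = 6.1239 cm^3/s

6.1239


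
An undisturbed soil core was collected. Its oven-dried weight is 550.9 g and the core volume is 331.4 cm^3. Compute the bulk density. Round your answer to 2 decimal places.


Step 1: Identify the formula: BD = dry mass / volume
Step 2: Substitute values: BD = 550.9 / 331.4
Step 3: BD = 1.66 g/cm^3

1.66


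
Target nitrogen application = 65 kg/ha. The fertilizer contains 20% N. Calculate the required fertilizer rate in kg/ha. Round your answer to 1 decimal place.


Step 1: Fertilizer rate = target N / (N content / 100)
Step 2: Rate = 65 / (20 / 100)
Step 3: Rate = 65 / 0.2
Step 4: Rate = 325.0 kg/ha

325.0


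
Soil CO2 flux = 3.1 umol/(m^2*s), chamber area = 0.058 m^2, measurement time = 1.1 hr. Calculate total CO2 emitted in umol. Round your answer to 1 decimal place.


Step 1: Convert time to seconds: 1.1 hr * 3600 = 3960.0 s
Step 2: Total = flux * area * time_s
Step 3: Total = 3.1 * 0.058 * 3960.0
Step 4: Total = 712.0 umol

712.0


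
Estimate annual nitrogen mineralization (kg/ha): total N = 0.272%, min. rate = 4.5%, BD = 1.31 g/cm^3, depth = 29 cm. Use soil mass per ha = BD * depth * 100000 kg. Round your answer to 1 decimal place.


Step 1: Soil mass per ha = BD * depth * 100000 = 1.31 * 29 * 100000 = 3799000 kg
Step 2: Total N pool = soil mass * N%/100 = 3799000 * 0.272/100 = 10333.28 kg/ha
Step 3: N mineralized = N pool * rate%/100 = 10333.28 * 4.5/100 = 465.0 kg/ha/yr

465.0


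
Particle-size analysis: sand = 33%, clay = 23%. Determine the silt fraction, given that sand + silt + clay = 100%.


Step 1: sand + silt + clay = 100%
Step 2: silt = 100 - sand - clay
Step 3: silt = 100 - 33 - 23
Step 4: silt = 44%

44


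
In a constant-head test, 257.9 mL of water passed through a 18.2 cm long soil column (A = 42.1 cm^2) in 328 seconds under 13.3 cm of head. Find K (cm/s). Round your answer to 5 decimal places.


Step 1: K = Q * L / (A * t * h)
Step 2: Numerator = 257.9 * 18.2 = 4693.78
Step 3: Denominator = 42.1 * 328 * 13.3 = 183657.04
Step 4: K = 4693.78 / 183657.04 = 0.02556 cm/s

0.02556


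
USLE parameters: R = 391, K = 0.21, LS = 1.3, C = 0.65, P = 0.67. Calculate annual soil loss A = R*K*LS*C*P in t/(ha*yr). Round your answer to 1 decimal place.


Step 1: A = R * K * LS * C * P
Step 2: R * K = 391 * 0.21 = 82.11
Step 3: (R*K) * LS = 82.11 * 1.3 = 106.743
Step 4: * C * P = 106.743 * 0.65 * 0.67 = 46.5
Step 5: A = 46.5 t/(ha*yr)

46.5


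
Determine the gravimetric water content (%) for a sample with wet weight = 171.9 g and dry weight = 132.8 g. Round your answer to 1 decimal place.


Step 1: Water mass = wet - dry = 171.9 - 132.8 = 39.1 g
Step 2: w = 100 * water mass / dry mass
Step 3: w = 100 * 39.1 / 132.8 = 29.4%

29.4


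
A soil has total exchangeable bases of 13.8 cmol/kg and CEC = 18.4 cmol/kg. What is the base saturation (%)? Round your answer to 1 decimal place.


Step 1: BS = 100 * (sum of bases) / CEC
Step 2: BS = 100 * 13.8 / 18.4
Step 3: BS = 75.0%

75.0


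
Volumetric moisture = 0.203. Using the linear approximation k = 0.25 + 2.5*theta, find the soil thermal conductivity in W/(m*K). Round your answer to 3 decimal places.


Step 1: k = 0.25 + 2.5 * theta
Step 2: k = 0.25 + 2.5 * 0.203
Step 3: k = 0.25 + 0.508
Step 4: k = 0.758 W/(m*K)

0.758


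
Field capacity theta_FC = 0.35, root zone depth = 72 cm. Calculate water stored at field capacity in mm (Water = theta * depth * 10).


Step 1: Water (mm) = theta_FC * depth (cm) * 10
Step 2: Water = 0.35 * 72 * 10
Step 3: Water = 252.0 mm

252.0


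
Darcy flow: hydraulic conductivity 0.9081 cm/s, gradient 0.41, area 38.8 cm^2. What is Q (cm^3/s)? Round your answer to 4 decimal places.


Step 1: Apply Darcy's law: Q = K * i * A
Step 2: Q = 0.9081 * 0.41 * 38.8
Step 3: Q = 14.4461 cm^3/s

14.4461


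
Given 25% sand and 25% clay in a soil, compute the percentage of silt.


Step 1: sand + silt + clay = 100%
Step 2: silt = 100 - sand - clay
Step 3: silt = 100 - 25 - 25
Step 4: silt = 50%

50


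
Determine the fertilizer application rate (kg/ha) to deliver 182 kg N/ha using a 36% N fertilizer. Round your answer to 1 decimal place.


Step 1: Fertilizer rate = target N / (N content / 100)
Step 2: Rate = 182 / (36 / 100)
Step 3: Rate = 182 / 0.36
Step 4: Rate = 505.6 kg/ha

505.6


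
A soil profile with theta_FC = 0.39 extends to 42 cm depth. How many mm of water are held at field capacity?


Step 1: Water (mm) = theta_FC * depth (cm) * 10
Step 2: Water = 0.39 * 42 * 10
Step 3: Water = 163.8 mm

163.8


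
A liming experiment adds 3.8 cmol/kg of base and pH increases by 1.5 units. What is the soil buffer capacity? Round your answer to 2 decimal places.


Step 1: BC = change in base / change in pH
Step 2: BC = 3.8 / 1.5
Step 3: BC = 2.53 cmol/(kg*pH unit)

2.53


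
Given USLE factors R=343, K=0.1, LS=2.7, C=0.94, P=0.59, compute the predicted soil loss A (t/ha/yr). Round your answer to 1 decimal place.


Step 1: A = R * K * LS * C * P
Step 2: R * K = 343 * 0.1 = 34.3
Step 3: (R*K) * LS = 34.3 * 2.7 = 92.61
Step 4: * C * P = 92.61 * 0.94 * 0.59 = 51.4
Step 5: A = 51.4 t/(ha*yr)

51.4


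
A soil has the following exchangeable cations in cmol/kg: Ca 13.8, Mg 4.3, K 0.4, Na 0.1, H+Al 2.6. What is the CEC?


Step 1: CEC = Ca + Mg + K + Na + (H+Al)
Step 2: CEC = 13.8 + 4.3 + 0.4 + 0.1 + 2.6
Step 3: CEC = 21.2 cmol/kg

21.2


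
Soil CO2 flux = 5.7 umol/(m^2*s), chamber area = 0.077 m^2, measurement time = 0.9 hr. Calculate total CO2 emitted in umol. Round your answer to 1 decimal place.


Step 1: Convert time to seconds: 0.9 hr * 3600 = 3240.0 s
Step 2: Total = flux * area * time_s
Step 3: Total = 5.7 * 0.077 * 3240.0
Step 4: Total = 1422.0 umol

1422.0


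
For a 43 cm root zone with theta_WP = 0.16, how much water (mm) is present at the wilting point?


Step 1: Water (mm) = theta_WP * depth * 10
Step 2: Water = 0.16 * 43 * 10
Step 3: Water = 68.8 mm

68.8


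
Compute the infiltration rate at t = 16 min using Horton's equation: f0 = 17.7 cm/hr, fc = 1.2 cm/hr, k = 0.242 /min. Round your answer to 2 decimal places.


Step 1: f = fc + (f0 - fc) * exp(-k * t)
Step 2: exp(-0.242 * 16) = 0.020817
Step 3: f = 1.2 + (17.7 - 1.2) * 0.020817
Step 4: f = 1.2 + 16.5 * 0.020817
Step 5: f = 1.54 cm/hr

1.54


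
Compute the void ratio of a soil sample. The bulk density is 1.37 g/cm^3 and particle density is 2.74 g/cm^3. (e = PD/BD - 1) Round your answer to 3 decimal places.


Step 1: e = PD / BD - 1
Step 2: e = 2.74 / 1.37 - 1
Step 3: e = 2.0 - 1
Step 4: e = 1.0

1.0


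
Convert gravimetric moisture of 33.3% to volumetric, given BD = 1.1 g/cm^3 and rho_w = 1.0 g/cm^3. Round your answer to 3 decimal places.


Step 1: theta = (w / 100) * BD / rho_w
Step 2: theta = (33.3 / 100) * 1.1 / 1.0
Step 3: theta = 0.333 * 1.1
Step 4: theta = 0.366

0.366


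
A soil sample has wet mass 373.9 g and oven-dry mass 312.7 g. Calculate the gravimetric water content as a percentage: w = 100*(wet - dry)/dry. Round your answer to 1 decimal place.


Step 1: Water mass = wet - dry = 373.9 - 312.7 = 61.2 g
Step 2: w = 100 * water mass / dry mass
Step 3: w = 100 * 61.2 / 312.7 = 19.6%

19.6


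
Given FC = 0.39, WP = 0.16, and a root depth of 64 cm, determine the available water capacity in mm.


Step 1: Available water = (FC - WP) * depth * 10
Step 2: AW = (0.39 - 0.16) * 64 * 10
Step 3: AW = 0.23 * 64 * 10
Step 4: AW = 147.2 mm

147.2


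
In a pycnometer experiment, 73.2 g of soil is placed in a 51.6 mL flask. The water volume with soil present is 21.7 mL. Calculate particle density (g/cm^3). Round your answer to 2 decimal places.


Step 1: Volume of solids = flask volume - water volume with soil
Step 2: V_solids = 51.6 - 21.7 = 29.9 mL
Step 3: Particle density = mass / V_solids = 73.2 / 29.9 = 2.45 g/cm^3

2.45


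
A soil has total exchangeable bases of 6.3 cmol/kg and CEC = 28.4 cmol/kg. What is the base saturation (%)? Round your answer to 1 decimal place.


Step 1: BS = 100 * (sum of bases) / CEC
Step 2: BS = 100 * 6.3 / 28.4
Step 3: BS = 22.2%

22.2


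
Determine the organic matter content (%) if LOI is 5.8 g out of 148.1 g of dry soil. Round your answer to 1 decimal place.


Step 1: OM% = 100 * LOI / sample mass
Step 2: OM = 100 * 5.8 / 148.1
Step 3: OM = 3.9%

3.9


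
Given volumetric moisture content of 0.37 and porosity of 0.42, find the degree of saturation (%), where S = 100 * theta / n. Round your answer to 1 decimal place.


Step 1: S = 100 * theta_v / n
Step 2: S = 100 * 0.37 / 0.42
Step 3: S = 88.1%

88.1


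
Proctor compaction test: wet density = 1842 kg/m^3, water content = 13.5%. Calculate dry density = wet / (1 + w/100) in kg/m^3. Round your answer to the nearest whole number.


Step 1: Dry density = wet density / (1 + w/100)
Step 2: Dry density = 1842 / (1 + 13.5/100)
Step 3: Dry density = 1842 / 1.135
Step 4: Dry density = 1623 kg/m^3

1623


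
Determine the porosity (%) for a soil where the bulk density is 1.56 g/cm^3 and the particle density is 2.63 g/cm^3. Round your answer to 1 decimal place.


Step 1: Formula: n = 100 * (1 - BD / PD)
Step 2: n = 100 * (1 - 1.56 / 2.63)
Step 3: n = 100 * (1 - 0.59316)
Step 4: n = 40.7%

40.7


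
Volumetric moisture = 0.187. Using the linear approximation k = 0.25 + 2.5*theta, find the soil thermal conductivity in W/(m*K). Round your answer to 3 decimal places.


Step 1: k = 0.25 + 2.5 * theta
Step 2: k = 0.25 + 2.5 * 0.187
Step 3: k = 0.25 + 0.468
Step 4: k = 0.718 W/(m*K)

0.718


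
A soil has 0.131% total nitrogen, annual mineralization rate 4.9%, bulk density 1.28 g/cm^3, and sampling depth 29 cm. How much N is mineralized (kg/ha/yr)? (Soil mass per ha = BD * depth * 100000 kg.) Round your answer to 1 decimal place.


Step 1: Soil mass per ha = BD * depth * 100000 = 1.28 * 29 * 100000 = 3712000 kg
Step 2: Total N pool = soil mass * N%/100 = 3712000 * 0.131/100 = 4862.72 kg/ha
Step 3: N mineralized = N pool * rate%/100 = 4862.72 * 4.9/100 = 238.3 kg/ha/yr

238.3


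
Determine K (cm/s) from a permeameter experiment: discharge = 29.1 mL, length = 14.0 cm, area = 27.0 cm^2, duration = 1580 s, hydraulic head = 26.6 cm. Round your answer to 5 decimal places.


Step 1: K = Q * L / (A * t * h)
Step 2: Numerator = 29.1 * 14.0 = 407.4
Step 3: Denominator = 27.0 * 1580 * 26.6 = 1134756.0
Step 4: K = 407.4 / 1134756.0 = 0.00036 cm/s

0.00036


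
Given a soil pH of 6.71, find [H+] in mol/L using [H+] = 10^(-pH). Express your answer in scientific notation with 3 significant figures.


Step 1: [H+] = 10^(-pH)
Step 2: [H+] = 10^(-6.71)
Step 3: [H+] = 1.95e-07 mol/L

1.95e-07


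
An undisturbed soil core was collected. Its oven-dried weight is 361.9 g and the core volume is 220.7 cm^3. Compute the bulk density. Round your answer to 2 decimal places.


Step 1: Identify the formula: BD = dry mass / volume
Step 2: Substitute values: BD = 361.9 / 220.7
Step 3: BD = 1.64 g/cm^3

1.64


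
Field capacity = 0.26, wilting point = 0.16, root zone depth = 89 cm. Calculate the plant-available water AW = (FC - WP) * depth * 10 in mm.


Step 1: Available water = (FC - WP) * depth * 10
Step 2: AW = (0.26 - 0.16) * 89 * 10
Step 3: AW = 0.1 * 89 * 10
Step 4: AW = 89.0 mm

89.0


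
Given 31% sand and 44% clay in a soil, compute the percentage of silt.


Step 1: sand + silt + clay = 100%
Step 2: silt = 100 - sand - clay
Step 3: silt = 100 - 31 - 44
Step 4: silt = 25%

25


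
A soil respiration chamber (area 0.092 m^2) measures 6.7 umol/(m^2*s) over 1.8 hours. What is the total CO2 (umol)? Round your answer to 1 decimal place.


Step 1: Convert time to seconds: 1.8 hr * 3600 = 6480.0 s
Step 2: Total = flux * area * time_s
Step 3: Total = 6.7 * 0.092 * 6480.0
Step 4: Total = 3994.3 umol

3994.3


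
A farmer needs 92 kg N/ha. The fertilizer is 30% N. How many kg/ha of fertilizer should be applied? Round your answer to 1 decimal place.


Step 1: Fertilizer rate = target N / (N content / 100)
Step 2: Rate = 92 / (30 / 100)
Step 3: Rate = 92 / 0.3
Step 4: Rate = 306.7 kg/ha

306.7


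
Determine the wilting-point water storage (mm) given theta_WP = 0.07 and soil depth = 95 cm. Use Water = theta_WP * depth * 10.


Step 1: Water (mm) = theta_WP * depth * 10
Step 2: Water = 0.07 * 95 * 10
Step 3: Water = 66.5 mm

66.5


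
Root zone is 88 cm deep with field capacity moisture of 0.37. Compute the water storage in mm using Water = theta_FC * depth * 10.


Step 1: Water (mm) = theta_FC * depth (cm) * 10
Step 2: Water = 0.37 * 88 * 10
Step 3: Water = 325.6 mm

325.6


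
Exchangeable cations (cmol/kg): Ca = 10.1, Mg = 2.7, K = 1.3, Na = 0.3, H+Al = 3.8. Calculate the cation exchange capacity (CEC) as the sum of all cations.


Step 1: CEC = Ca + Mg + K + Na + (H+Al)
Step 2: CEC = 10.1 + 2.7 + 1.3 + 0.3 + 3.8
Step 3: CEC = 18.2 cmol/kg

18.2


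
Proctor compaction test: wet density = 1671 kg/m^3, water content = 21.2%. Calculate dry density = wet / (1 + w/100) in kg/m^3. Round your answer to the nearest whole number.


Step 1: Dry density = wet density / (1 + w/100)
Step 2: Dry density = 1671 / (1 + 21.2/100)
Step 3: Dry density = 1671 / 1.212
Step 4: Dry density = 1379 kg/m^3

1379


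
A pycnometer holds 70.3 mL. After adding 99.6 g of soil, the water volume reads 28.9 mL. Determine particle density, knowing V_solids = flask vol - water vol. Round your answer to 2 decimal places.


Step 1: Volume of solids = flask volume - water volume with soil
Step 2: V_solids = 70.3 - 28.9 = 41.4 mL
Step 3: Particle density = mass / V_solids = 99.6 / 41.4 = 2.41 g/cm^3

2.41


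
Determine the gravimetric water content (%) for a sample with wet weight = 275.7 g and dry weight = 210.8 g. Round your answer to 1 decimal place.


Step 1: Water mass = wet - dry = 275.7 - 210.8 = 64.9 g
Step 2: w = 100 * water mass / dry mass
Step 3: w = 100 * 64.9 / 210.8 = 30.8%

30.8


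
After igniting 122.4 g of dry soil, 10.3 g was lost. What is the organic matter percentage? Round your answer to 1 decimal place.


Step 1: OM% = 100 * LOI / sample mass
Step 2: OM = 100 * 10.3 / 122.4
Step 3: OM = 8.4%

8.4


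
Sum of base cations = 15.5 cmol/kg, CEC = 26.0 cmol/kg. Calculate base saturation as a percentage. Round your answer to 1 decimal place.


Step 1: BS = 100 * (sum of bases) / CEC
Step 2: BS = 100 * 15.5 / 26.0
Step 3: BS = 59.6%

59.6


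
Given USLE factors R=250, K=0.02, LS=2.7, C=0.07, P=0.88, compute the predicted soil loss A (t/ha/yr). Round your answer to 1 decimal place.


Step 1: A = R * K * LS * C * P
Step 2: R * K = 250 * 0.02 = 5.0
Step 3: (R*K) * LS = 5.0 * 2.7 = 13.5
Step 4: * C * P = 13.5 * 0.07 * 0.88 = 0.8
Step 5: A = 0.8 t/(ha*yr)

0.8


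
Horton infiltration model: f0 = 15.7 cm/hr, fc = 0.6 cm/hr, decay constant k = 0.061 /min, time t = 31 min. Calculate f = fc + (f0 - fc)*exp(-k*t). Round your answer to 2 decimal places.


Step 1: f = fc + (f0 - fc) * exp(-k * t)
Step 2: exp(-0.061 * 31) = 0.150921
Step 3: f = 0.6 + (15.7 - 0.6) * 0.150921
Step 4: f = 0.6 + 15.1 * 0.150921
Step 5: f = 2.88 cm/hr

2.88


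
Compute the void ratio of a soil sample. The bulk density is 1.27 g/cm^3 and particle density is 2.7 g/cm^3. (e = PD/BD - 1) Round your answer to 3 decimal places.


Step 1: e = PD / BD - 1
Step 2: e = 2.7 / 1.27 - 1
Step 3: e = 2.12598 - 1
Step 4: e = 1.126

1.126


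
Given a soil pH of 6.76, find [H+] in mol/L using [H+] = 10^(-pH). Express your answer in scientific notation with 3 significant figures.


Step 1: [H+] = 10^(-pH)
Step 2: [H+] = 10^(-6.76)
Step 3: [H+] = 1.74e-07 mol/L

1.74e-07


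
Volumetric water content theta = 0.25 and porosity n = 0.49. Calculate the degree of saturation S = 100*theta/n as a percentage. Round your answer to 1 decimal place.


Step 1: S = 100 * theta_v / n
Step 2: S = 100 * 0.25 / 0.49
Step 3: S = 51.0%

51.0


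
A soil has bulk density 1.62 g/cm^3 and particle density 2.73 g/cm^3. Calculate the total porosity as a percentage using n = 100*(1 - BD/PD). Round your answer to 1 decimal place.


Step 1: Formula: n = 100 * (1 - BD / PD)
Step 2: n = 100 * (1 - 1.62 / 2.73)
Step 3: n = 100 * (1 - 0.59341)
Step 4: n = 40.7%

40.7


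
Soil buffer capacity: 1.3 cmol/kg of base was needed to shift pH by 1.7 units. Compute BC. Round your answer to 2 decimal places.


Step 1: BC = change in base / change in pH
Step 2: BC = 1.3 / 1.7
Step 3: BC = 0.76 cmol/(kg*pH unit)

0.76


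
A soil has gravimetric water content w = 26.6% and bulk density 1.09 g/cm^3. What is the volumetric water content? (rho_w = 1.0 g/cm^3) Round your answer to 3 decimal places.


Step 1: theta = (w / 100) * BD / rho_w
Step 2: theta = (26.6 / 100) * 1.09 / 1.0
Step 3: theta = 0.266 * 1.09
Step 4: theta = 0.29

0.29


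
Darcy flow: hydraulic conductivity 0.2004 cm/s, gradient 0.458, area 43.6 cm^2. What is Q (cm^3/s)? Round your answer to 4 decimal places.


Step 1: Apply Darcy's law: Q = K * i * A
Step 2: Q = 0.2004 * 0.458 * 43.6
Step 3: Q = 4.0017 cm^3/s

4.0017


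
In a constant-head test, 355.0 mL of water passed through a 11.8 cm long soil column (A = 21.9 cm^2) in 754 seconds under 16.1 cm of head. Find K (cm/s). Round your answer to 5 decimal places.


Step 1: K = Q * L / (A * t * h)
Step 2: Numerator = 355.0 * 11.8 = 4189.0
Step 3: Denominator = 21.9 * 754 * 16.1 = 265852.86
Step 4: K = 4189.0 / 265852.86 = 0.01576 cm/s

0.01576


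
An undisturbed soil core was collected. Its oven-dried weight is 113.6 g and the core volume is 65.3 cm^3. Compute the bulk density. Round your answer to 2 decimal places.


Step 1: Identify the formula: BD = dry mass / volume
Step 2: Substitute values: BD = 113.6 / 65.3
Step 3: BD = 1.74 g/cm^3

1.74


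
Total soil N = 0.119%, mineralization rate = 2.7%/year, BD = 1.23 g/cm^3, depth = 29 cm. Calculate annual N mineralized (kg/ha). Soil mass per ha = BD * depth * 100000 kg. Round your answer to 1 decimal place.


Step 1: Soil mass per ha = BD * depth * 100000 = 1.23 * 29 * 100000 = 3567000 kg
Step 2: Total N pool = soil mass * N%/100 = 3567000 * 0.119/100 = 4244.73 kg/ha
Step 3: N mineralized = N pool * rate%/100 = 4244.73 * 2.7/100 = 114.6 kg/ha/yr

114.6


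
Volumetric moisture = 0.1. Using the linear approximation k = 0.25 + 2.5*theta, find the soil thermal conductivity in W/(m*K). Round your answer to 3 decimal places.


Step 1: k = 0.25 + 2.5 * theta
Step 2: k = 0.25 + 2.5 * 0.1
Step 3: k = 0.25 + 0.25
Step 4: k = 0.5 W/(m*K)

0.5


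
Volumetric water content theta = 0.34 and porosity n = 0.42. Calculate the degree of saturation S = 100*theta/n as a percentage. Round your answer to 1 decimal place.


Step 1: S = 100 * theta_v / n
Step 2: S = 100 * 0.34 / 0.42
Step 3: S = 81.0%

81.0


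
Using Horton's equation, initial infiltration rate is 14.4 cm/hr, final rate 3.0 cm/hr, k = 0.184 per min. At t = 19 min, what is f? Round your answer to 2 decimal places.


Step 1: f = fc + (f0 - fc) * exp(-k * t)
Step 2: exp(-0.184 * 19) = 0.030318
Step 3: f = 3.0 + (14.4 - 3.0) * 0.030318
Step 4: f = 3.0 + 11.4 * 0.030318
Step 5: f = 3.35 cm/hr

3.35


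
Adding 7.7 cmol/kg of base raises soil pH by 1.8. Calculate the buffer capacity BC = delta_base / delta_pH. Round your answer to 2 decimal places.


Step 1: BC = change in base / change in pH
Step 2: BC = 7.7 / 1.8
Step 3: BC = 4.28 cmol/(kg*pH unit)

4.28


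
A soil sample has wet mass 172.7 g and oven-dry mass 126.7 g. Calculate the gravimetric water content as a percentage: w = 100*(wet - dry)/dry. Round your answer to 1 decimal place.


Step 1: Water mass = wet - dry = 172.7 - 126.7 = 46.0 g
Step 2: w = 100 * water mass / dry mass
Step 3: w = 100 * 46.0 / 126.7 = 36.3%

36.3


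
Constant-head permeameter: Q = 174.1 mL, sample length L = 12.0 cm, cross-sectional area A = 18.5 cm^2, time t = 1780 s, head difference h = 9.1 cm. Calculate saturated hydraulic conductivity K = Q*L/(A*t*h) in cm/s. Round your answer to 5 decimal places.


Step 1: K = Q * L / (A * t * h)
Step 2: Numerator = 174.1 * 12.0 = 2089.2
Step 3: Denominator = 18.5 * 1780 * 9.1 = 299663.0
Step 4: K = 2089.2 / 299663.0 = 0.00697 cm/s

0.00697


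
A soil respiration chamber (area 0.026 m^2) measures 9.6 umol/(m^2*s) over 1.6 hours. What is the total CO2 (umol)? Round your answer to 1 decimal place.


Step 1: Convert time to seconds: 1.6 hr * 3600 = 5760.0 s
Step 2: Total = flux * area * time_s
Step 3: Total = 9.6 * 0.026 * 5760.0
Step 4: Total = 1437.7 umol

1437.7


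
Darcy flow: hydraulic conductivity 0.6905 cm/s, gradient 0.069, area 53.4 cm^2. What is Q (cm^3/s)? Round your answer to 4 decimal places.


Step 1: Apply Darcy's law: Q = K * i * A
Step 2: Q = 0.6905 * 0.069 * 53.4
Step 3: Q = 2.5442 cm^3/s

2.5442


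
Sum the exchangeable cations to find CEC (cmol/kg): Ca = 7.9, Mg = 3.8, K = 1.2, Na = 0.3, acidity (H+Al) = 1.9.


Step 1: CEC = Ca + Mg + K + Na + (H+Al)
Step 2: CEC = 7.9 + 3.8 + 1.2 + 0.3 + 1.9
Step 3: CEC = 15.1 cmol/kg

15.1


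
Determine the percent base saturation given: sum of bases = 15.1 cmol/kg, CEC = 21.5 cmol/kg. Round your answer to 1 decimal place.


Step 1: BS = 100 * (sum of bases) / CEC
Step 2: BS = 100 * 15.1 / 21.5
Step 3: BS = 70.2%

70.2


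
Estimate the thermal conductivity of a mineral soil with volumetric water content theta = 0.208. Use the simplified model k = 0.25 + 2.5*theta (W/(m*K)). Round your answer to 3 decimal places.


Step 1: k = 0.25 + 2.5 * theta
Step 2: k = 0.25 + 2.5 * 0.208
Step 3: k = 0.25 + 0.52
Step 4: k = 0.77 W/(m*K)

0.77


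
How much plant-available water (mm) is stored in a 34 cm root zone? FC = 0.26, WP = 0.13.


Step 1: Available water = (FC - WP) * depth * 10
Step 2: AW = (0.26 - 0.13) * 34 * 10
Step 3: AW = 0.13 * 34 * 10
Step 4: AW = 44.2 mm

44.2


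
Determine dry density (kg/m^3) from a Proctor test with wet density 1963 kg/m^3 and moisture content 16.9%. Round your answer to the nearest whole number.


Step 1: Dry density = wet density / (1 + w/100)
Step 2: Dry density = 1963 / (1 + 16.9/100)
Step 3: Dry density = 1963 / 1.169
Step 4: Dry density = 1679 kg/m^3

1679


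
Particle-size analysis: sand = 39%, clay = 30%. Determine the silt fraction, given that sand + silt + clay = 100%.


Step 1: sand + silt + clay = 100%
Step 2: silt = 100 - sand - clay
Step 3: silt = 100 - 39 - 30
Step 4: silt = 31%

31


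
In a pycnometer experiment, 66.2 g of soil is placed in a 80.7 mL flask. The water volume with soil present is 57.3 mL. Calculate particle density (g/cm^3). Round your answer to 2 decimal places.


Step 1: Volume of solids = flask volume - water volume with soil
Step 2: V_solids = 80.7 - 57.3 = 23.4 mL
Step 3: Particle density = mass / V_solids = 66.2 / 23.4 = 2.83 g/cm^3

2.83


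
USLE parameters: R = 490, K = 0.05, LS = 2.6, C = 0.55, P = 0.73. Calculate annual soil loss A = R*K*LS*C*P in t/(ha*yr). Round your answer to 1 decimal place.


Step 1: A = R * K * LS * C * P
Step 2: R * K = 490 * 0.05 = 24.5
Step 3: (R*K) * LS = 24.5 * 2.6 = 63.7
Step 4: * C * P = 63.7 * 0.55 * 0.73 = 25.6
Step 5: A = 25.6 t/(ha*yr)

25.6


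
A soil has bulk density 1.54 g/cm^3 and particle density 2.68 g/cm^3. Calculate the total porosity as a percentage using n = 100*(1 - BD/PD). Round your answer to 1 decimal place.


Step 1: Formula: n = 100 * (1 - BD / PD)
Step 2: n = 100 * (1 - 1.54 / 2.68)
Step 3: n = 100 * (1 - 0.57463)
Step 4: n = 42.5%

42.5


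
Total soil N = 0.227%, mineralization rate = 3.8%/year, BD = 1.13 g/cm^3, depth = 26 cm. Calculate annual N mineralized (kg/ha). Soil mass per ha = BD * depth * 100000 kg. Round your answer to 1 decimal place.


Step 1: Soil mass per ha = BD * depth * 100000 = 1.13 * 26 * 100000 = 2938000 kg
Step 2: Total N pool = soil mass * N%/100 = 2938000 * 0.227/100 = 6669.26 kg/ha
Step 3: N mineralized = N pool * rate%/100 = 6669.26 * 3.8/100 = 253.4 kg/ha/yr

253.4


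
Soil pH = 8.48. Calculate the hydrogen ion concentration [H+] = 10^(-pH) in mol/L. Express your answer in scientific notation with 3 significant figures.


Step 1: [H+] = 10^(-pH)
Step 2: [H+] = 10^(-8.48)
Step 3: [H+] = 3.31e-09 mol/L

3.31e-09


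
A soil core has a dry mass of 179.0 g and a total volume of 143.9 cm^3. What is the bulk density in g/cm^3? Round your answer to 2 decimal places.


Step 1: Identify the formula: BD = dry mass / volume
Step 2: Substitute values: BD = 179.0 / 143.9
Step 3: BD = 1.24 g/cm^3

1.24


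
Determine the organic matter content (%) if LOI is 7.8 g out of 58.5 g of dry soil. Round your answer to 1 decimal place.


Step 1: OM% = 100 * LOI / sample mass
Step 2: OM = 100 * 7.8 / 58.5
Step 3: OM = 13.3%

13.3


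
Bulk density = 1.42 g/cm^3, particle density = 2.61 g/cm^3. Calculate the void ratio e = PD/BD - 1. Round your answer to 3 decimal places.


Step 1: e = PD / BD - 1
Step 2: e = 2.61 / 1.42 - 1
Step 3: e = 1.83803 - 1
Step 4: e = 0.838

0.838


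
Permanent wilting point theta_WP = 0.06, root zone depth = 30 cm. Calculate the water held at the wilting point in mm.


Step 1: Water (mm) = theta_WP * depth * 10
Step 2: Water = 0.06 * 30 * 10
Step 3: Water = 18.0 mm

18.0


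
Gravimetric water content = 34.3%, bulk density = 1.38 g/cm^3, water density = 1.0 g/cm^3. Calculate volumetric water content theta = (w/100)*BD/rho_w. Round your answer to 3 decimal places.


Step 1: theta = (w / 100) * BD / rho_w
Step 2: theta = (34.3 / 100) * 1.38 / 1.0
Step 3: theta = 0.343 * 1.38
Step 4: theta = 0.473

0.473


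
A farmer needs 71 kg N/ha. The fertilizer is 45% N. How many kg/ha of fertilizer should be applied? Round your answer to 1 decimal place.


Step 1: Fertilizer rate = target N / (N content / 100)
Step 2: Rate = 71 / (45 / 100)
Step 3: Rate = 71 / 0.45
Step 4: Rate = 157.8 kg/ha

157.8


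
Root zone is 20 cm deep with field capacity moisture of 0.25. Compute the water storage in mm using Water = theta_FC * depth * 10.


Step 1: Water (mm) = theta_FC * depth (cm) * 10
Step 2: Water = 0.25 * 20 * 10
Step 3: Water = 50.0 mm

50.0


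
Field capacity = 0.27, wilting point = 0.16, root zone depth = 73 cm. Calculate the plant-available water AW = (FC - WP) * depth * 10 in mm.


Step 1: Available water = (FC - WP) * depth * 10
Step 2: AW = (0.27 - 0.16) * 73 * 10
Step 3: AW = 0.11 * 73 * 10
Step 4: AW = 80.3 mm

80.3


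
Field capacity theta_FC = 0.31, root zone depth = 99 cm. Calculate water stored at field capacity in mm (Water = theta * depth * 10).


Step 1: Water (mm) = theta_FC * depth (cm) * 10
Step 2: Water = 0.31 * 99 * 10
Step 3: Water = 306.9 mm

306.9


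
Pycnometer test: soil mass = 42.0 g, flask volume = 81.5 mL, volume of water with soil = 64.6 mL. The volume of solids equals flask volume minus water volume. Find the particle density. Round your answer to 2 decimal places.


Step 1: Volume of solids = flask volume - water volume with soil
Step 2: V_solids = 81.5 - 64.6 = 16.9 mL
Step 3: Particle density = mass / V_solids = 42.0 / 16.9 = 2.49 g/cm^3

2.49


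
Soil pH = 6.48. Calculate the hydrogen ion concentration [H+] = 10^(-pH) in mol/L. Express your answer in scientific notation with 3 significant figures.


Step 1: [H+] = 10^(-pH)
Step 2: [H+] = 10^(-6.48)
Step 3: [H+] = 3.31e-07 mol/L

3.31e-07


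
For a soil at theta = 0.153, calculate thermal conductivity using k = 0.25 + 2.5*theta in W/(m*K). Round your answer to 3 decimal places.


Step 1: k = 0.25 + 2.5 * theta
Step 2: k = 0.25 + 2.5 * 0.153
Step 3: k = 0.25 + 0.383
Step 4: k = 0.633 W/(m*K)

0.633


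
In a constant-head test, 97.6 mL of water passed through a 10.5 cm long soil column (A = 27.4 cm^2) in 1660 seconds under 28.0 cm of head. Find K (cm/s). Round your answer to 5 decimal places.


Step 1: K = Q * L / (A * t * h)
Step 2: Numerator = 97.6 * 10.5 = 1024.8
Step 3: Denominator = 27.4 * 1660 * 28.0 = 1273552.0
Step 4: K = 1024.8 / 1273552.0 = 0.0008 cm/s

0.0008


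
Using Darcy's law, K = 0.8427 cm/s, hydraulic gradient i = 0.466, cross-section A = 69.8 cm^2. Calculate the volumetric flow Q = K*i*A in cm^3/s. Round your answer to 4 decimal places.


Step 1: Apply Darcy's law: Q = K * i * A
Step 2: Q = 0.8427 * 0.466 * 69.8
Step 3: Q = 27.4103 cm^3/s

27.4103


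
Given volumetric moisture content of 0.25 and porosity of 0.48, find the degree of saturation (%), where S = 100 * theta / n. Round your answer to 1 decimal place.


Step 1: S = 100 * theta_v / n
Step 2: S = 100 * 0.25 / 0.48
Step 3: S = 52.1%

52.1


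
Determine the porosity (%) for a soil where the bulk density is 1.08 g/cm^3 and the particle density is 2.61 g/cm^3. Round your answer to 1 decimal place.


Step 1: Formula: n = 100 * (1 - BD / PD)
Step 2: n = 100 * (1 - 1.08 / 2.61)
Step 3: n = 100 * (1 - 0.41379)
Step 4: n = 58.6%

58.6


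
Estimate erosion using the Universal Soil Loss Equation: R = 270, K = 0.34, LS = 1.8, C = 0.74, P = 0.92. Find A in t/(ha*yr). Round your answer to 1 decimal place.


Step 1: A = R * K * LS * C * P
Step 2: R * K = 270 * 0.34 = 91.8
Step 3: (R*K) * LS = 91.8 * 1.8 = 165.24
Step 4: * C * P = 165.24 * 0.74 * 0.92 = 112.5
Step 5: A = 112.5 t/(ha*yr)

112.5
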